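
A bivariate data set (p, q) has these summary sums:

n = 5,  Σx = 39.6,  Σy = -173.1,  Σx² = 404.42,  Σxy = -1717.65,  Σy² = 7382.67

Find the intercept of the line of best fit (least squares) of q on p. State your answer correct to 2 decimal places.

-4.38

Sxx = Σx² − (Σx)²/n = 404.42 − 313.632 = 90.788
Sxy = Σxy − (Σx)(Σy)/n = -1717.65 − (-1370.952) = -346.698
b = Sxy/Sxx = -346.698/90.788 = -3.818765
a = ȳ − b·x̄ = -34.62 − (-3.818765)·7.92 = -4.375384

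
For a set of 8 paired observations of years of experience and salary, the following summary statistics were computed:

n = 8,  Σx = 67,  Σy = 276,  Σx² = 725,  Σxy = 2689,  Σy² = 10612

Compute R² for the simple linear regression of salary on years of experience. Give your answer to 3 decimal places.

0.798

Sxx = Σx² − (Σx)²/n = 725 − 561.125 = 163.875
Sxy = Σxy − (Σx)(Σy)/n = 2689 − 2311.5 = 377.5
Syy = Σy² − (Σy)²/n = 10612 − 9522 = 1090
R² = Sxy²/(Sxx·Syy) = (377.5)²/(163.875·1090) = 0.797801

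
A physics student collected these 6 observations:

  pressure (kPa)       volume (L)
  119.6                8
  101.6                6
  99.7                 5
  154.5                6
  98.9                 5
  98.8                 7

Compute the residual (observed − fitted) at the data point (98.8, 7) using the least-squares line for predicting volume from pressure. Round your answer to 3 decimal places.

0.981

n = 6, Σx = 673.1, Σy = 37, Σxy = 4178, Σx² = 77979.71
Sxx = Σx² − (Σx)²/n = 77979.71 − 75510.601667 = 2469.108333
Sxy = Σxy − (Σx)(Σy)/n = 4178 − 4150.783333 = 27.216667
b = Sxy/Sxx = 27.216667/2469.108333 = 0.011023
a = ȳ − b·x̄ = 6.166667 − 0.011023·112.183333 = 4.930084
ŷ(98.8) = 4.930084 + 0.011023·98.8 = 6.019144
residual = y − ŷ = 7 − 6.019144 = 0.980856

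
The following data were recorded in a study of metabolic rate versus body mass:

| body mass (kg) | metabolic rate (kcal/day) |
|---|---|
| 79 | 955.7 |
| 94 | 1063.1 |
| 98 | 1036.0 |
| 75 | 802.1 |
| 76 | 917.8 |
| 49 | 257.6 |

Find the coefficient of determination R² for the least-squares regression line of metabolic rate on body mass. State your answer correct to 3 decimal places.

0.884

n = 6, Σx = 471, Σy = 5032.3, Σxy = 419492.4, Σx² = 38483, Σy² = 4668919.11
Sxx = Σx² − (Σx)²/n = 38483 − 36973.5 = 1509.5
Sxy = Σxy − (Σx)(Σy)/n = 419492.4 − 395035.55 = 24456.85
Syy = Σy² − (Σy)²/n = 4668919.11 − 4220673.881667 = 448245.228333
R² = Sxy²/(Sxx·Syy) = (24456.85)²/(1509.5·448245.228333) = 0.884000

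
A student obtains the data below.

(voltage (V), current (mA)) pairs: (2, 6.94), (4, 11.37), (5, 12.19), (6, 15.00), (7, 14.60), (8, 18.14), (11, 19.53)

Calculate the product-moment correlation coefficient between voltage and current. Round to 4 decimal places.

0.9648

n = 7, Σx = 43, Σy = 97.77, Σxy = 672.46, Σx² = 315, Σy² = 1474.6771
Sxx = Σx² − (Σx)²/n = 315 − 264.142857 = 50.857143
Sxy = Σxy − (Σx)(Σy)/n = 672.46 − 600.587143 = 71.872857
Syy = Σy² − (Σy)²/n = 1474.6771 − 1365.567557 = 109.109543
r = Sxy/√(Sxx·Syy) = 71.872857/√(5548.999608) = 71.872857/74.491608 = 0.964845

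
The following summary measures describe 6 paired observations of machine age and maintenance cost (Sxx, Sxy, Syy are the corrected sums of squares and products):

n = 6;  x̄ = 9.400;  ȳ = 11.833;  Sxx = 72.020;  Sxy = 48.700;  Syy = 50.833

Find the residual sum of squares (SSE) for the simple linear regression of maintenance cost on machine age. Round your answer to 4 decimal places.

17.9020

b = Sxy/Sxx = 48.7/72.02 = 0.676201
SSE = Syy − b·Sxy = 50.833 − 0.676201·48.7 = 17.902009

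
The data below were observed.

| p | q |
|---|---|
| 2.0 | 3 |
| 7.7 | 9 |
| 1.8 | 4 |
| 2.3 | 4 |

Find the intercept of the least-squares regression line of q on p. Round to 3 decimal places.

n = 4, Σx = 13.8, Σy = 20, Σxy = 91.7, Σx² = 71.82
Sxx = Σx² − (Σx)²/n = 71.82 − 47.61 = 24.21
Sxy = Σxy − (Σx)(Σy)/n = 91.7 − 69 = 22.7
b = Sxy/Sxx = 22.7/24.21 = 0.937629
a = ȳ − b·x̄ = 5 − 0.937629·3.45 = 1.765180

1.765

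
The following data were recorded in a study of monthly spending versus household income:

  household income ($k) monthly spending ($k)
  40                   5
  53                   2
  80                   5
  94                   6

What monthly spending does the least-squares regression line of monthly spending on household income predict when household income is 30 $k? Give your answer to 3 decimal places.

n = 4, Σx = 267, Σy = 18, Σxy = 1270, Σx² = 19645
Sxx = Σx² − (Σx)²/n = 19645 − 17822.25 = 1822.75
Sxy = Σxy − (Σx)(Σy)/n = 1270 − 1201.5 = 68.5
b = Sxy/Sxx = 68.5/1822.75 = 0.037581
a = ȳ − b·x̄ = 4.5 − 0.037581·66.75 = 1.991496
ŷ(30) = a + b·30 = 1.991496 + 0.037581·30 = 3.118914

3.119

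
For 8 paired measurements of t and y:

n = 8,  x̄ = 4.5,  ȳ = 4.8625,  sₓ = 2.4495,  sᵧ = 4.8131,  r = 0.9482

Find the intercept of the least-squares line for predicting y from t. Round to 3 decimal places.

b = r · sᵧ/sₓ = 0.9482 · 4.8131/2.4495 = 1.863148
a = ȳ − b·x̄ = 4.8625 − 1.863148·4.5 = -3.521667

-3.522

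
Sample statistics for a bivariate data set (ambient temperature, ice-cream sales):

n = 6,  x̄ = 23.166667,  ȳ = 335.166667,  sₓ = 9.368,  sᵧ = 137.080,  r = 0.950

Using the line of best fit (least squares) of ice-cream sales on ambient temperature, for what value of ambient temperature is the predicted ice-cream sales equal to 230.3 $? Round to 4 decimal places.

15.6229

b = r · sᵧ/sₓ = 0.95 · 137.08/9.368 = 13.901153
a = ȳ − b·x̄ = 335.166667 − 13.901153·23.166667 = 13.123288
Set a + b·x = 230.3: x = (230.3 − 13.123288) / 13.901153 = 15.622928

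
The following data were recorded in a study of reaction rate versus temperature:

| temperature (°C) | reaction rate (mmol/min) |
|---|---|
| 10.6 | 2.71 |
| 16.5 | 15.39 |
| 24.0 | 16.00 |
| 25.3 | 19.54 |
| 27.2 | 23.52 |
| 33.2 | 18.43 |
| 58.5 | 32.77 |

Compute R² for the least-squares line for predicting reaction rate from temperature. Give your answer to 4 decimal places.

n = 7, Σx = 195.3, Σy = 128.36, Σxy = 4329.688, Σx² = 6865.03, Σy² = 2848.736
Sxx = Σx² − (Σx)²/n = 6865.03 − 5448.87 = 1416.16
Sxy = Σxy − (Σx)(Σy)/n = 4329.688 − 3581.244 = 748.444
Syy = Σy² − (Σy)²/n = 2848.736 − 2353.755657 = 494.980343
R² = Sxy²/(Sxx·Syy) = (748.444)²/(1416.16·494.980343) = 0.799132

0.7991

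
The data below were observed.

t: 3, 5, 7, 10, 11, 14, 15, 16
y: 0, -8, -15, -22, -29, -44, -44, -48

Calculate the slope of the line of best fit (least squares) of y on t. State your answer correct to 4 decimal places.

-3.7405

n = 8, Σx = 81, Σy = -210, Σxy = -2728, Σx² = 981
Sxx = Σx² − (Σx)²/n = 981 − 820.125 = 160.875
Sxy = Σxy − (Σx)(Σy)/n = -2728 − (-2126.25) = -601.75
b = Sxy/Sxx = -601.75/160.875 = -3.740482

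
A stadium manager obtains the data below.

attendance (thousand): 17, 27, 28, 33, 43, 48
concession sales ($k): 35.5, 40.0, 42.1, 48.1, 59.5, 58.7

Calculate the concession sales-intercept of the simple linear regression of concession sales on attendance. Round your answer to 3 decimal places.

n = 6, Σx = 196, Σy = 283.9, Σxy = 9825.7, Σx² = 7044
Sxx = Σx² − (Σx)²/n = 7044 − 6402.666667 = 641.333333
Sxy = Σxy − (Σx)(Σy)/n = 9825.7 − 9274.066667 = 551.633333
b = Sxy/Sxx = 551.633333/641.333333 = 0.860135
a = ȳ − b·x̄ = 47.316667 − 0.860135·32.666667 = 19.218919

19.219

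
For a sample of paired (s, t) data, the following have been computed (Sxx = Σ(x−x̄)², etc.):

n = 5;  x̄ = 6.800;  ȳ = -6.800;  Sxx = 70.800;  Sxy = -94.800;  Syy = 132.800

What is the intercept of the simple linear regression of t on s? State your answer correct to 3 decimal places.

b = Sxy/Sxx = -94.8/70.8 = -1.338983
a = ȳ − b·x̄ = -6.8 − (-1.338983)·6.8 = 2.305085

2.305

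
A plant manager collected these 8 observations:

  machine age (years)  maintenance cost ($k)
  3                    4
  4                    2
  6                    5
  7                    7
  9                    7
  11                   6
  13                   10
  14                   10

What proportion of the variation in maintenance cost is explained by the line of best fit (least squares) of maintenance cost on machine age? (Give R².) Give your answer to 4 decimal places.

0.8047

n = 8, Σx = 67, Σy = 51, Σxy = 498, Σx² = 677, Σy² = 379
Sxx = Σx² − (Σx)²/n = 677 − 561.125 = 115.875
Sxy = Σxy − (Σx)(Σy)/n = 498 − 427.125 = 70.875
Syy = Σy² − (Σy)²/n = 379 − 325.125 = 53.875
R² = Sxy²/(Sxx·Syy) = (70.875)²/(115.875·53.875) = 0.804654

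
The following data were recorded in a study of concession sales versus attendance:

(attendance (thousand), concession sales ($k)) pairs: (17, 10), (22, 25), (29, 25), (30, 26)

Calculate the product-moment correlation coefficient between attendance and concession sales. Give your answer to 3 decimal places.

n = 4, Σx = 98, Σy = 86, Σxy = 2225, Σx² = 2514, Σy² = 2026
Sxx = Σx² − (Σx)²/n = 2514 − 2401 = 113
Sxy = Σxy − (Σx)(Σy)/n = 2225 − 2107 = 118
Syy = Σy² − (Σy)²/n = 2026 − 1849 = 177
r = Sxy/√(Sxx·Syy) = 118/√(20001) = 118/141.424892 = 0.834365

0.834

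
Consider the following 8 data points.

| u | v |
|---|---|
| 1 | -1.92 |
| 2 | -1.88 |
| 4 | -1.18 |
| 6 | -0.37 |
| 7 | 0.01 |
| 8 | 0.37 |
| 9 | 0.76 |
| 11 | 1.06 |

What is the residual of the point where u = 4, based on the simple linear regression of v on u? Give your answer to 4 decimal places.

n = 8, Σx = 48, Σy = -3.15, Σxy = 8.91, Σx² = 372
Sxx = Σx² − (Σx)²/n = 372 − 288 = 84
Sxy = Σxy − (Σx)(Σy)/n = 8.91 − (-18.9) = 27.81
b = Sxy/Sxx = 27.81/84 = 0.331071
a = ȳ − b·x̄ = -0.39375 − 0.331071·6 = -2.380179
ŷ(4) = -2.380179 + 0.331071·4 = -1.055893
residual = y − ŷ = -1.18 − (-1.055893) = -0.124107

-0.1241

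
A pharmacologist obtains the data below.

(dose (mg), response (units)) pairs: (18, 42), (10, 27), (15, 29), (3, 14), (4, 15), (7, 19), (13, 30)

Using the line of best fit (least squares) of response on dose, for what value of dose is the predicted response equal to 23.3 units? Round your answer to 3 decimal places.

8.915

n = 7, Σx = 70, Σy = 176, Σxy = 2086, Σx² = 892
Sxx = Σx² − (Σx)²/n = 892 − 700 = 192
Sxy = Σxy − (Σx)(Σy)/n = 2086 − 1760 = 326
b = Sxy/Sxx = 326/192 = 1.697917
a = ȳ − b·x̄ = 25.142857 − 1.697917·10 = 8.163690
Set a + b·x = 23.3: x = (23.3 − 8.163690) / 1.697917 = 8.914636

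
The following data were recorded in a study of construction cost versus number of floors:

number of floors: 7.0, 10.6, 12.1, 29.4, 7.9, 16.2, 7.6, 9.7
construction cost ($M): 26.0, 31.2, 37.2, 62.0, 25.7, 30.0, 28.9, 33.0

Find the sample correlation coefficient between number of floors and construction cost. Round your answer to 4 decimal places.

0.9313

n = 8, Σx = 100.5, Σy = 274, Σxy = 4014.41, Σx² = 1648.83, Σy² = 10361.98
Sxx = Σx² − (Σx)²/n = 1648.83 − 1262.53125 = 386.29875
Sxy = Σxy − (Σx)(Σy)/n = 4014.41 − 3442.125 = 572.285
Syy = Σy² − (Σy)²/n = 10361.98 − 9384.5 = 977.48
r = Sxy/√(Sxx·Syy) = 572.285/√(377599.30215) = 572.285/614.491092 = 0.931315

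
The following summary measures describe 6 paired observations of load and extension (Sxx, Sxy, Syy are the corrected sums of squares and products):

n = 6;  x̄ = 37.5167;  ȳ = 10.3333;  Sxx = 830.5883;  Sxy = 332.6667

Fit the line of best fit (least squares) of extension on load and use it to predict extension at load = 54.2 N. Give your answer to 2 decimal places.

17.02

b = Sxy/Sxx = 332.6667/830.5883 = 0.400519
a = ȳ − b·x̄ = 10.3333 − 0.400519·37.5167 = -4.692865
ŷ(54.2) = a + b·54.2 = -4.692865 + 0.400519·54.2 = 17.015285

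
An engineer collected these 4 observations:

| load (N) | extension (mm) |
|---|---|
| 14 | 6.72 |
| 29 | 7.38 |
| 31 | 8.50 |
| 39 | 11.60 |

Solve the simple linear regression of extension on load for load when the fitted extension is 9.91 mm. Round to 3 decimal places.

n = 4, Σx = 113, Σy = 34.2, Σxy = 1024, Σx² = 3519
Sxx = Σx² − (Σx)²/n = 3519 − 3192.25 = 326.75
Sxy = Σxy − (Σx)(Σy)/n = 1024 − 966.15 = 57.85
b = Sxy/Sxx = 57.85/326.75 = 0.177047
a = ȳ − b·x̄ = 8.55 − 0.177047·28.25 = 3.548432
Set a + b·x = 9.91: x = (9.91 − 3.548432) / 0.177047 = 35.931590

35.932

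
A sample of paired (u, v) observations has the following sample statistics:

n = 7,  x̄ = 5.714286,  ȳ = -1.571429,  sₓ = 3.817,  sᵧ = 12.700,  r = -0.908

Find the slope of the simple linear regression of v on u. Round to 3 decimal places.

b = r · sᵧ/sₓ = -0.908 · 12.7/3.817 = -3.021116

-3.021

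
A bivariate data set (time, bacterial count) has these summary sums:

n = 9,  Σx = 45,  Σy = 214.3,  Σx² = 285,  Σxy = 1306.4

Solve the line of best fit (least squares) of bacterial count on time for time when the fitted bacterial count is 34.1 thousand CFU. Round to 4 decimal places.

Sxx = Σx² − (Σx)²/n = 285 − 225 = 60
Sxy = Σxy − (Σx)(Σy)/n = 1306.4 − 1071.5 = 234.9
b = Sxy/Sxx = 234.9/60 = 3.915
a = ȳ − b·x̄ = 23.811111 − 3.915·5 = 4.236111
Set a + b·x = 34.1: x = (34.1 − 4.236111) / 3.915 = 7.628069

7.6281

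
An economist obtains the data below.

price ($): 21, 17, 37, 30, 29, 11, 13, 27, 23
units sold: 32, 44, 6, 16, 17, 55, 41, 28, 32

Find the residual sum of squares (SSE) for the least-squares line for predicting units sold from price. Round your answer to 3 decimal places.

110.468

n = 9, Σx = 208, Σy = 271, Σxy = 5245, Σx² = 5388, Σy² = 10055
Sxx = Σx² − (Σx)²/n = 5388 − 4807.111111 = 580.888889
Sxy = Σxy − (Σx)(Σy)/n = 5245 − 6263.111111 = -1018.111111
Syy = Σy² − (Σy)²/n = 10055 − 8160.111111 = 1894.888889
b = Sxy/Sxx = -1018.111111/580.888889 = -1.752678
SSE = Syy − b·Sxy = 1894.888889 − (-1.752678)·(-1018.111111) = 110.468057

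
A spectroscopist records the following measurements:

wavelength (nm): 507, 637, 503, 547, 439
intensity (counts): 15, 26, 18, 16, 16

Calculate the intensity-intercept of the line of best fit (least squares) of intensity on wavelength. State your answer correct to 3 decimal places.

-8.513

n = 5, Σx = 2633, Σy = 91, Σxy = 48997, Σx² = 1407757
Sxx = Σx² − (Σx)²/n = 1407757 − 1386537.8 = 21219.2
Sxy = Σxy − (Σx)(Σy)/n = 48997 − 47920.6 = 1076.4
b = Sxy/Sxx = 1076.4/21219.2 = 0.050728
a = ȳ − b·x̄ = 18.2 − 0.050728·526.6 = -8.513177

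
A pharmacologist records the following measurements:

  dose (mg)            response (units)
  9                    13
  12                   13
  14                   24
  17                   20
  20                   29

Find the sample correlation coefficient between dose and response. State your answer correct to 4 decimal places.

0.8659

n = 5, Σx = 72, Σy = 99, Σxy = 1529, Σx² = 1110, Σy² = 2155
Sxx = Σx² − (Σx)²/n = 1110 − 1036.8 = 73.2
Sxy = Σxy − (Σx)(Σy)/n = 1529 − 1425.6 = 103.4
Syy = Σy² − (Σy)²/n = 2155 − 1960.2 = 194.8
r = Sxy/√(Sxx·Syy) = 103.4/√(14259.36) = 103.4/119.412562 = 0.865906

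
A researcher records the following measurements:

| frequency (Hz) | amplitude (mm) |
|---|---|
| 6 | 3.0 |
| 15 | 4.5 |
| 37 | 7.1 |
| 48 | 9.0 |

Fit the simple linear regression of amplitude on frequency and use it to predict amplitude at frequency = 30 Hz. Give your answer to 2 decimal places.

n = 4, Σx = 106, Σy = 23.6, Σxy = 780.2, Σx² = 3934
Sxx = Σx² − (Σx)²/n = 3934 − 2809 = 1125
Sxy = Σxy − (Σx)(Σy)/n = 780.2 − 625.4 = 154.8
b = Sxy/Sxx = 154.8/1125 = 0.1376
a = ȳ − b·x̄ = 5.9 − 0.1376·26.5 = 2.2536
ŷ(30) = a + b·30 = 2.2536 + 0.1376·30 = 6.3816

6.38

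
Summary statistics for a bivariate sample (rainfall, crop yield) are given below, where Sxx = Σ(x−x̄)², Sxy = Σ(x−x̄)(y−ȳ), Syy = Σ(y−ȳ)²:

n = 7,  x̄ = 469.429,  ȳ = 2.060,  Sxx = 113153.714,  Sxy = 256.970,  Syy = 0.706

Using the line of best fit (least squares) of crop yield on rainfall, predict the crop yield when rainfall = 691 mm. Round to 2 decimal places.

b = Sxy/Sxx = 256.97/113153.714 = 0.002271
a = ȳ − b·x̄ = 2.06 − 0.002271·469.429 = 0.993935
ŷ(691) = a + b·691 = 0.993935 + 0.002271·691 = 2.563184

2.56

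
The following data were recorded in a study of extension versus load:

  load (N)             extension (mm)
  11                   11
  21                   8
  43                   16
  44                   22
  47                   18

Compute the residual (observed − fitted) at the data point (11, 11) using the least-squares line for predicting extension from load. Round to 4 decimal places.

n = 5, Σx = 166, Σy = 75, Σxy = 2791, Σx² = 6556
Sxx = Σx² − (Σx)²/n = 6556 − 5511.2 = 1044.8
Sxy = Σxy − (Σx)(Σy)/n = 2791 − 2490 = 301
b = Sxy/Sxx = 301/1044.8 = 0.288093
a = ȳ − b·x̄ = 15 − 0.288093·33.2 = 5.435299
ŷ(11) = 5.435299 + 0.288093·11 = 8.604326
residual = y − ŷ = 11 − 8.604326 = 2.395674

2.3957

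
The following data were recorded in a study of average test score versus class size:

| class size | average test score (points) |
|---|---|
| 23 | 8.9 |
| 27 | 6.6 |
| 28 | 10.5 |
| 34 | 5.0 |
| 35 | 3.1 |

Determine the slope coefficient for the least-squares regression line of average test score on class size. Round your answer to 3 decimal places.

n = 5, Σx = 147, Σy = 34.1, Σxy = 955.4, Σx² = 4423
Sxx = Σx² − (Σx)²/n = 4423 − 4321.8 = 101.2
Sxy = Σxy − (Σx)(Σy)/n = 955.4 − 1002.54 = -47.14
b = Sxy/Sxx = -47.14/101.2 = -0.465810

-0.466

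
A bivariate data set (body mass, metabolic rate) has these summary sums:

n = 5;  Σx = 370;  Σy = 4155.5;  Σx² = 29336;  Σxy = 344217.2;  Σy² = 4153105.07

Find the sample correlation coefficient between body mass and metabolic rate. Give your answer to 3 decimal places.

Sxx = Σx² − (Σx)²/n = 29336 − 27380 = 1956
Sxy = Σxy − (Σx)(Σy)/n = 344217.2 − 307507 = 36710.2
Syy = Σy² − (Σy)²/n = 4153105.07 − 3453636.05 = 699469.02
r = Sxy/√(Sxx·Syy) = 36710.2/√(1368161403.12) = 36710.2/36988.665874 = 0.992472

0.992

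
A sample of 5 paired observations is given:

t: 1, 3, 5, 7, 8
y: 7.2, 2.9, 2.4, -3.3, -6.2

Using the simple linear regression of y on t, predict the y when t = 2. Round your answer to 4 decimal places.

5.6537

n = 5, Σx = 24, Σy = 3, Σxy = -44.8, Σx² = 148
Sxx = Σx² − (Σx)²/n = 148 − 115.2 = 32.8
Sxy = Σxy − (Σx)(Σy)/n = -44.8 − 14.4 = -59.2
b = Sxy/Sxx = -59.2/32.8 = -1.804878
a = ȳ − b·x̄ = 0.6 − (-1.804878)·4.8 = 9.263415
ŷ(2) = a + b·2 = 9.263415 + (-1.804878)·2 = 5.653659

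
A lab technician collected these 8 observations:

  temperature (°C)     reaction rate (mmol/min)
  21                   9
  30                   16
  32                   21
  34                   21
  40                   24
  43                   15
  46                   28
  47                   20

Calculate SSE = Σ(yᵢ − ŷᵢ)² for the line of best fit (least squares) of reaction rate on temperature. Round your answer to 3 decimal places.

130.646

n = 8, Σx = 293, Σy = 154, Σxy = 5888, Σx² = 11295, Σy² = 3204
Sxx = Σx² − (Σx)²/n = 11295 − 10731.125 = 563.875
Sxy = Σxy − (Σx)(Σy)/n = 5888 − 5640.25 = 247.75
Syy = Σy² − (Σy)²/n = 3204 − 2964.5 = 239.5
b = Sxy/Sxx = 247.75/563.875 = 0.439370
SSE = Syy − b·Sxy = 239.5 − 0.439370·247.75 = 130.645977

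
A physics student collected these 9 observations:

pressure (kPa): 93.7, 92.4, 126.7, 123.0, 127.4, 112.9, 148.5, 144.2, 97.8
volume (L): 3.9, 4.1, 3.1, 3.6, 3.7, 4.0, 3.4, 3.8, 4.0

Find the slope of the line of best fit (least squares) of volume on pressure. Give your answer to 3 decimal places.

-0.010

n = 9, Σx = 1066.6, Σy = 33.6, Σxy = 3946.88, Σx² = 129887.24
Sxx = Σx² − (Σx)²/n = 129887.24 − 126403.951111 = 3483.288889
Sxy = Σxy − (Σx)(Σy)/n = 3946.88 − 3981.973333 = -35.093333
b = Sxy/Sxx = -35.093333/3483.288889 = -0.010075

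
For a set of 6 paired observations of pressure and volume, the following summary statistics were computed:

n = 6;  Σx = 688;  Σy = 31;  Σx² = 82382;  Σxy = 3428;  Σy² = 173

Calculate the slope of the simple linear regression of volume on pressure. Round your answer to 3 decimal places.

-0.036

Sxx = Σx² − (Σx)²/n = 82382 − 78890.666667 = 3491.333333
Sxy = Σxy − (Σx)(Σy)/n = 3428 − 3554.666667 = -126.666667
b = Sxy/Sxx = -126.666667/3491.333333 = -0.036280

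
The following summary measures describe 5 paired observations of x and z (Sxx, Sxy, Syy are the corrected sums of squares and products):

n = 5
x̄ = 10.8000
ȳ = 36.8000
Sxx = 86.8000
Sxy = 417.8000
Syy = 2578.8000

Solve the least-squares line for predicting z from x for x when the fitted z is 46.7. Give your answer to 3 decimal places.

b = Sxy/Sxx = 417.8/86.8 = 4.813364
a = ȳ − b·x̄ = 36.8 − 4.813364·10.8 = -15.184332
Set a + b·x = 46.7: x = (46.7 − (-15.184332)) / 4.813364 = 12.856774

12.857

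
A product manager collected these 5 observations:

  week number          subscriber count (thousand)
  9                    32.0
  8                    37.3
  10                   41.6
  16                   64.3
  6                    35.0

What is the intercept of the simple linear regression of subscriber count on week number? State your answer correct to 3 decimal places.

n = 5, Σx = 49, Σy = 210.2, Σxy = 2241.2, Σx² = 537
Sxx = Σx² − (Σx)²/n = 537 − 480.2 = 56.8
Sxy = Σxy − (Σx)(Σy)/n = 2241.2 − 2059.96 = 181.24
b = Sxy/Sxx = 181.24/56.8 = 3.190845
a = ȳ − b·x̄ = 42.04 − 3.190845·9.8 = 10.769718

10.770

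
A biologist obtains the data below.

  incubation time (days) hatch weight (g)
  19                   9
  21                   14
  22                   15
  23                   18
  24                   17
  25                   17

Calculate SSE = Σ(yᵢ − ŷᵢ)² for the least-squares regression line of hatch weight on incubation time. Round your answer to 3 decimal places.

n = 6, Σx = 134, Σy = 90, Σxy = 2042, Σx² = 3016, Σy² = 1404
Sxx = Σx² − (Σx)²/n = 3016 − 2992.666667 = 23.333333
Sxy = Σxy − (Σx)(Σy)/n = 2042 − 2010 = 32
Syy = Σy² − (Σy)²/n = 1404 − 1350 = 54
b = Sxy/Sxx = 32/23.333333 = 1.371429
SSE = Syy − b·Sxy = 54 − 1.371429·32 = 10.114286

10.114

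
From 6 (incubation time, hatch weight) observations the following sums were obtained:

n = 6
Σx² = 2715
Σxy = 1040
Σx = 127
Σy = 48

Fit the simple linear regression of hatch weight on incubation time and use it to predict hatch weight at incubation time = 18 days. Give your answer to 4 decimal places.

5.1677

Sxx = Σx² − (Σx)²/n = 2715 − 2688.166667 = 26.833333
Sxy = Σxy − (Σx)(Σy)/n = 1040 − 1016 = 24
b = Sxy/Sxx = 24/26.833333 = 0.894410
a = ȳ − b·x̄ = 8 − 0.894410·21.166667 = -10.931677
ŷ(18) = a + b·18 = -10.931677 + 0.894410·18 = 5.167702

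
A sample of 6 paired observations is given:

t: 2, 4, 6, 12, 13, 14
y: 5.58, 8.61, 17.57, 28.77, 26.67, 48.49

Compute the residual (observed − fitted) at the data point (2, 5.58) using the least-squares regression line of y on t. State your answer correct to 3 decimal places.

n = 6, Σx = 51, Σy = 135.69, Σxy = 1521.83, Σx² = 565
Sxx = Σx² − (Σx)²/n = 565 − 433.5 = 131.5
Sxy = Σxy − (Σx)(Σy)/n = 1521.83 − 1153.365 = 368.465
b = Sxy/Sxx = 368.465/131.5 = 2.802015
a = ȳ − b·x̄ = 22.615 − 2.802015·8.5 = -1.202129
ŷ(2) = -1.202129 + 2.802015·2 = 4.401901
residual = y − ŷ = 5.58 − 4.401901 = 1.178099

1.178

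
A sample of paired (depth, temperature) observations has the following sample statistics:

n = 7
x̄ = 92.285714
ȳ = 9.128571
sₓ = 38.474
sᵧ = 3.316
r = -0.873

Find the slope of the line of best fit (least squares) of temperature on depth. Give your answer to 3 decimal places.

b = r · sᵧ/sₓ = -0.873 · 3.316/38.474 = -0.075242

-0.075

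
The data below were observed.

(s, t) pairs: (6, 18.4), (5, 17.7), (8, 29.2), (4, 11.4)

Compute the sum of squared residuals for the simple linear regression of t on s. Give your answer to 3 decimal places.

6.635

n = 4, Σx = 23, Σy = 76.7, Σxy = 478.1, Σx² = 141, Σy² = 1634.45
Sxx = Σx² − (Σx)²/n = 141 − 132.25 = 8.75
Sxy = Σxy − (Σx)(Σy)/n = 478.1 − 441.025 = 37.075
Syy = Σy² − (Σy)²/n = 1634.45 − 1470.7225 = 163.7275
b = Sxy/Sxx = 37.075/8.75 = 4.237143
SSE = Syy − b·Sxy = 163.7275 − 4.237143·37.075 = 6.635429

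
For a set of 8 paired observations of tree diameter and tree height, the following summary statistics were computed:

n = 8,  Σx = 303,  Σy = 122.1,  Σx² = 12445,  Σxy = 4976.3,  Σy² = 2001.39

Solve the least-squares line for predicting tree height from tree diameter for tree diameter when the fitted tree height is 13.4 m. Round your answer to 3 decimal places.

32.745

Sxx = Σx² − (Σx)²/n = 12445 − 11476.125 = 968.875
Sxy = Σxy − (Σx)(Σy)/n = 4976.3 − 4624.5375 = 351.7625
b = Sxy/Sxx = 351.7625/968.875 = 0.363063
a = ȳ − b·x̄ = 15.2625 − 0.363063·37.875 = 1.511495
Set a + b·x = 13.4: x = (13.4 − 1.511495) / 0.363063 = 32.745034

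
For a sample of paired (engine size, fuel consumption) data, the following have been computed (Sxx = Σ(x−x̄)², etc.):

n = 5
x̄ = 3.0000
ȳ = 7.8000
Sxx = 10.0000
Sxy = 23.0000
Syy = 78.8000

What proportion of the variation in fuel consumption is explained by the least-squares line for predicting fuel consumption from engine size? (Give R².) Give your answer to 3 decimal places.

0.671

R² = Sxy²/(Sxx·Syy) = (23)²/(10·78.8) = 0.671320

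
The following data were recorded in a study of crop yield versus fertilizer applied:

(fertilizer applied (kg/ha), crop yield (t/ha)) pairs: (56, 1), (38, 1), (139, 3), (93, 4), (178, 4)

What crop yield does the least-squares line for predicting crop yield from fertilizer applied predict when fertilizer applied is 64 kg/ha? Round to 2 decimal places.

1.82

n = 5, Σx = 504, Σy = 13, Σxy = 1595, Σx² = 64234
Sxx = Σx² − (Σx)²/n = 64234 − 50803.2 = 13430.8
Sxy = Σxy − (Σx)(Σy)/n = 1595 − 1310.4 = 284.6
b = Sxy/Sxx = 284.6/13430.8 = 0.021190
a = ȳ − b·x̄ = 2.6 − 0.021190·100.8 = 0.464038
ŷ(64) = a + b·64 = 0.464038 + 0.021190·64 = 1.820204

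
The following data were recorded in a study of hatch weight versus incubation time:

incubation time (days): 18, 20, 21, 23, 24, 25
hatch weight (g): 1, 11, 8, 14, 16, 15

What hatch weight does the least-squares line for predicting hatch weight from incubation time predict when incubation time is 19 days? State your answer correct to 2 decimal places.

5.32

n = 6, Σx = 131, Σy = 65, Σxy = 1487, Σx² = 2895
Sxx = Σx² − (Σx)²/n = 2895 − 2860.166667 = 34.833333
Sxy = Σxy − (Σx)(Σy)/n = 1487 − 1419.166667 = 67.833333
b = Sxy/Sxx = 67.833333/34.833333 = 1.947368
a = ȳ − b·x̄ = 10.833333 − 1.947368·21.833333 = -31.684211
ŷ(19) = a + b·19 = -31.684211 + 1.947368·19 = 5.315789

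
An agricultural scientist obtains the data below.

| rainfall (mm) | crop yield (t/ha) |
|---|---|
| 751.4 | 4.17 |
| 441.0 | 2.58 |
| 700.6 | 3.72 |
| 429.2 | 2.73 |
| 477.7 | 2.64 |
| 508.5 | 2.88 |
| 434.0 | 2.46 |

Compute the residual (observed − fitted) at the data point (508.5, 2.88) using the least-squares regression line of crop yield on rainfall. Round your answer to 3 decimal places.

n = 7, Σx = 3742.4, Σy = 21.18, Σxy = 11842.314, Σx² = 2109261.5
Sxx = Σx² − (Σx)²/n = 2109261.5 − 2000793.965714 = 108467.534286
Sxy = Σxy − (Σx)(Σy)/n = 11842.314 − 11323.433143 = 518.880857
b = Sxy/Sxx = 518.880857/108467.534286 = 0.004784
a = ȳ − b·x̄ = 3.025714 − 0.004784·534.628571 = 0.468188
ŷ(508.5) = 0.468188 + 0.004784·508.5 = 2.900722
residual = y − ŷ = 2.88 − 2.900722 = -0.020722

-0.021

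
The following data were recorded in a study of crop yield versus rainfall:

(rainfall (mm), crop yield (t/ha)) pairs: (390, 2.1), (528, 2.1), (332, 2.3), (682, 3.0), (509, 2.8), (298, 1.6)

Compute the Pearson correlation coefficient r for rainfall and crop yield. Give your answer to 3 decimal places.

0.798

n = 6, Σx = 2739, Σy = 13.9, Σxy = 6639.4, Σx² = 1354117, Σy² = 33.51
Sxx = Σx² − (Σx)²/n = 1354117 − 1250353.5 = 103763.5
Sxy = Σxy − (Σx)(Σy)/n = 6639.4 − 6345.35 = 294.05
Syy = Σy² − (Σy)²/n = 33.51 − 32.201667 = 1.308333
r = Sxy/√(Sxx·Syy) = 294.05/√(135757.245833) = 294.05/368.452501 = 0.798068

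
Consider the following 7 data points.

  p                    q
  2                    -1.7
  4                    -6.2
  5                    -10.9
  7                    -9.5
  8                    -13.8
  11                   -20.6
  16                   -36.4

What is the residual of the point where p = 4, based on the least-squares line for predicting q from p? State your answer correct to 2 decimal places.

-0.54

n = 7, Σx = 53, Σy = -99.1, Σxy = -1068.6, Σx² = 535
Sxx = Σx² − (Σx)²/n = 535 − 401.285714 = 133.714286
Sxy = Σxy − (Σx)(Σy)/n = -1068.6 − (-750.328571) = -318.271429
b = Sxy/Sxx = -318.271429/133.714286 = -2.380235
a = ȳ − b·x̄ = -14.157143 − (-2.380235)·7.571429 = 3.864637
ŷ(4) = 3.864637 + (-2.380235)·4 = -5.656303
residual = y − ŷ = -6.2 − (-5.656303) = -0.543697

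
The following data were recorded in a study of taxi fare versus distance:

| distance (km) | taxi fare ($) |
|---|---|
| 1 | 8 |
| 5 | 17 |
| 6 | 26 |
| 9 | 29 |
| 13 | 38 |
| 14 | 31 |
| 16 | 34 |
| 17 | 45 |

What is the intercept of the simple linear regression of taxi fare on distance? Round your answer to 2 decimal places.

9.43

n = 8, Σx = 81, Σy = 228, Σxy = 2747, Σx² = 1053
Sxx = Σx² − (Σx)²/n = 1053 − 820.125 = 232.875
Sxy = Σxy − (Σx)(Σy)/n = 2747 − 2308.5 = 438.5
b = Sxy/Sxx = 438.5/232.875 = 1.882984
a = ȳ − b·x̄ = 28.5 − 1.882984·10.125 = 9.434783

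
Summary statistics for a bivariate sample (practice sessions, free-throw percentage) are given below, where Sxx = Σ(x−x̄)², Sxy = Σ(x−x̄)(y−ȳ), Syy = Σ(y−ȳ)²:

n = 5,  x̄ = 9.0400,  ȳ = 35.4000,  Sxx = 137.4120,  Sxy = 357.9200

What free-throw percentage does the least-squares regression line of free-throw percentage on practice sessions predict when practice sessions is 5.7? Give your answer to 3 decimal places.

b = Sxy/Sxx = 357.92/137.412 = 2.604722
a = ȳ − b·x̄ = 35.4 − 2.604722·9.04 = 11.853317
ŷ(5.7) = a + b·5.7 = 11.853317 + 2.604722·5.7 = 26.700230

26.700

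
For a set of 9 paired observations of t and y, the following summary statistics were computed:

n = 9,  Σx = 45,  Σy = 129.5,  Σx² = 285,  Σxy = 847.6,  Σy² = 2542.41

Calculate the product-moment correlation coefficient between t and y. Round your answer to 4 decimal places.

Sxx = Σx² − (Σx)²/n = 285 − 225 = 60
Sxy = Σxy − (Σx)(Σy)/n = 847.6 − 647.5 = 200.1
Syy = Σy² − (Σy)²/n = 2542.41 − 1863.361111 = 679.048889
r = Sxy/√(Sxx·Syy) = 200.1/√(40742.933333) = 200.1/201.848788 = 0.991336

0.9913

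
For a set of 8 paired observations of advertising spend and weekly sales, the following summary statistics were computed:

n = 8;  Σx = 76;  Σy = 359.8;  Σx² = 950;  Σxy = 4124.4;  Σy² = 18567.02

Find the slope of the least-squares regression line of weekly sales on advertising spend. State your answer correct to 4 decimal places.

Sxx = Σx² − (Σx)²/n = 950 − 722 = 228
Sxy = Σxy − (Σx)(Σy)/n = 4124.4 − 3418.1 = 706.3
b = Sxy/Sxx = 706.3/228 = 3.097807

3.0978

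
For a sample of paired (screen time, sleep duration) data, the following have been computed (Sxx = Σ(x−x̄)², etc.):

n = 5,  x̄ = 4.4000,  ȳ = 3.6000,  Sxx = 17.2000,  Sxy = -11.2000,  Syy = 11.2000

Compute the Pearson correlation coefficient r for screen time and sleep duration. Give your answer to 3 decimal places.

-0.807

r = Sxy/√(Sxx·Syy) = -11.2/√(192.64) = -11.2/13.879481 = -0.806947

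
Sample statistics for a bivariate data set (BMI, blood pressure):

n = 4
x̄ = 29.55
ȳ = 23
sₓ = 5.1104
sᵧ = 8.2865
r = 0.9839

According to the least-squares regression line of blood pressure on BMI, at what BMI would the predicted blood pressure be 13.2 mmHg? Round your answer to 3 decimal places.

b = r · sᵧ/sₓ = 0.9839 · 8.2865/5.1104 = 1.595391
a = ȳ − b·x̄ = 23 − 1.595391·29.55 = -24.143811
Set a + b·x = 13.2: x = (13.2 − (-24.143811)) / 1.595391 = 23.407306

23.407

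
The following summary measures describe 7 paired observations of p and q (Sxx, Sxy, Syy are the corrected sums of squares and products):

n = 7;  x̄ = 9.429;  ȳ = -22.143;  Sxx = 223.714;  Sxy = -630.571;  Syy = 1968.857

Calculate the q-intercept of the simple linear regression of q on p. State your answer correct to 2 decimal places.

b = Sxy/Sxx = -630.571/223.714 = -2.818648
a = ȳ − b·x̄ = -22.143 − (-2.818648)·9.429 = 4.434031

4.43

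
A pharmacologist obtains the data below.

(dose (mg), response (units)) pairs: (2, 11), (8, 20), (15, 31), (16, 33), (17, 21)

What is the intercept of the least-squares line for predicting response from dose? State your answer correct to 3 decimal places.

10.111

n = 5, Σx = 58, Σy = 116, Σxy = 1532, Σx² = 838
Sxx = Σx² − (Σx)²/n = 838 − 672.8 = 165.2
Sxy = Σxy − (Σx)(Σy)/n = 1532 − 1345.6 = 186.4
b = Sxy/Sxx = 186.4/165.2 = 1.128329
a = ȳ − b·x̄ = 23.2 − 1.128329·11.6 = 10.111380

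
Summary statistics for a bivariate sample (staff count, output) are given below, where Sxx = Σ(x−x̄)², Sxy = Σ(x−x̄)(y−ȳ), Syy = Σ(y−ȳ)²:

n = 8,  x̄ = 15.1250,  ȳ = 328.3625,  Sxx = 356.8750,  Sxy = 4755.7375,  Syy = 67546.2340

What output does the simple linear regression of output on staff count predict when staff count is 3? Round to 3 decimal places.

166.784

b = Sxy/Sxx = 4755.7375/356.875 = 13.326060
a = ȳ − b·x̄ = 328.3625 − 13.326060·15.125 = 126.805849
ŷ(3) = a + b·3 = 126.805849 + 13.326060·3 = 166.784028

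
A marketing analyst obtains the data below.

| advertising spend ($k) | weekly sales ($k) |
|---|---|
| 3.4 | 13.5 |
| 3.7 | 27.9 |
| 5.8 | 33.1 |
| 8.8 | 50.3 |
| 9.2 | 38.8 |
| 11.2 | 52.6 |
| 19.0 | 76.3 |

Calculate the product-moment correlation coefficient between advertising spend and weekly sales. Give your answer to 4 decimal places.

n = 7, Σx = 61.1, Σy = 292.5, Σxy = 3179.53, Σx² = 707.41, Σy² = 14680.25
Sxx = Σx² − (Σx)²/n = 707.41 − 533.315714 = 174.094286
Sxy = Σxy − (Σx)(Σy)/n = 3179.53 − 2553.107143 = 626.422857
Syy = Σy² − (Σy)²/n = 14680.25 − 12222.321429 = 2457.928571
r = Sxy/√(Sxx·Syy) = 626.422857/√(427911.318980) = 626.422857/654.149309 = 0.957614

0.9576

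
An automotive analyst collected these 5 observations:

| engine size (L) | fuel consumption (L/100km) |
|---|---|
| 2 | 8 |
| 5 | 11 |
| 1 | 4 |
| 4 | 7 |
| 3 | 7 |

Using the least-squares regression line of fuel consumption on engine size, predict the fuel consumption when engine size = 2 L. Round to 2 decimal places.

n = 5, Σx = 15, Σy = 37, Σxy = 124, Σx² = 55
Sxx = Σx² − (Σx)²/n = 55 − 45 = 10
Sxy = Σxy − (Σx)(Σy)/n = 124 − 111 = 13
b = Sxy/Sxx = 13/10 = 1.3
a = ȳ − b·x̄ = 7.4 − 1.3·3 = 3.5
ŷ(2) = a + b·2 = 3.5 + 1.3·2 = 6.1

6.10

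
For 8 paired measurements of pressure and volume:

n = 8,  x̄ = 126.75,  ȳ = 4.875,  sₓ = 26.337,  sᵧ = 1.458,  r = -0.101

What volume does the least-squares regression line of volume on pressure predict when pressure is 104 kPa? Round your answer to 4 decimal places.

5.0022

b = r · sᵧ/sₓ = -0.101 · 1.458/26.337 = -0.005591
a = ȳ − b·x̄ = 4.875 − (-0.005591)·126.75 = 5.583697
ŷ(104) = a + b·104 = 5.583697 + (-0.005591)·104 = 5.002202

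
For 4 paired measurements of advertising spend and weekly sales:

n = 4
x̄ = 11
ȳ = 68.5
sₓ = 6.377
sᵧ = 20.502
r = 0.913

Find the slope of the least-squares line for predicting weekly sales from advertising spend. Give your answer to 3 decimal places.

b = r · sᵧ/sₓ = 0.913 · 20.502/6.377 = 2.935287

2.935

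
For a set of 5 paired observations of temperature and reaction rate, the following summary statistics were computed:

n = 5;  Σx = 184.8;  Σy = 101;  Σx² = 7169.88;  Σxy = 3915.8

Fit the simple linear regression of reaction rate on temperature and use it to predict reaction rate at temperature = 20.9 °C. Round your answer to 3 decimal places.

11.555

Sxx = Σx² − (Σx)²/n = 7169.88 − 6830.208 = 339.672
Sxy = Σxy − (Σx)(Σy)/n = 3915.8 − 3732.96 = 182.84
b = Sxy/Sxx = 182.84/339.672 = 0.538284
a = ȳ − b·x̄ = 20.2 − 0.538284·36.96 = 0.305024
ŷ(20.9) = a + b·20.9 = 0.305024 + 0.538284·20.9 = 11.555159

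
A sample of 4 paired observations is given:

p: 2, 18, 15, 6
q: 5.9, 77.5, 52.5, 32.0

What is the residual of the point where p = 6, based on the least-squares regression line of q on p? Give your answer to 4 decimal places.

6.7813

n = 4, Σx = 41, Σy = 167.9, Σxy = 2386.3, Σx² = 589
Sxx = Σx² − (Σx)²/n = 589 − 420.25 = 168.75
Sxy = Σxy − (Σx)(Σy)/n = 2386.3 − 1720.975 = 665.325
b = Sxy/Sxx = 665.325/168.75 = 3.942667
a = ȳ − b·x̄ = 41.975 − 3.942667·10.25 = 1.562667
ŷ(6) = 1.562667 + 3.942667·6 = 25.218667
residual = y − ŷ = 32.0 − 25.218667 = 6.781333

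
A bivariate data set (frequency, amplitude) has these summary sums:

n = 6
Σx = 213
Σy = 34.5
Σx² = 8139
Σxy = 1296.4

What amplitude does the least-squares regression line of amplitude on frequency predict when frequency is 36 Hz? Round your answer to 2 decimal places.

5.81

Sxx = Σx² − (Σx)²/n = 8139 − 7561.5 = 577.5
Sxy = Σxy − (Σx)(Σy)/n = 1296.4 − 1224.75 = 71.65
b = Sxy/Sxx = 71.65/577.5 = 0.124069
a = ȳ − b·x̄ = 5.75 − 0.124069·35.5 = 1.345541
ŷ(36) = a + b·36 = 1.345541 + 0.124069·36 = 5.812035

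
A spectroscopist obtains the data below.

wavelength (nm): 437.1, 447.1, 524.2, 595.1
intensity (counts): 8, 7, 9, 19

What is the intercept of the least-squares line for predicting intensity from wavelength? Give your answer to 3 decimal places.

n = 4, Σx = 2003.5, Σy = 43, Σxy = 22651.2, Σx² = 1019884.47
Sxx = Σx² − (Σx)²/n = 1019884.47 − 1003503.0625 = 16381.4075
Sxy = Σxy − (Σx)(Σy)/n = 22651.2 − 21537.625 = 1113.575
b = Sxy/Sxx = 1113.575/16381.4075 = 0.067978
a = ȳ − b·x̄ = 10.75 − 0.067978·500.875 = -23.298471

-23.298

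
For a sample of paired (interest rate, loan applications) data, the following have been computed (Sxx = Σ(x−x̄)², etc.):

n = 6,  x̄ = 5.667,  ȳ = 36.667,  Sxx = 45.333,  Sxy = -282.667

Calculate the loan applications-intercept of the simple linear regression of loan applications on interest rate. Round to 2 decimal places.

72.00

b = Sxy/Sxx = -282.667/45.333 = -6.235347
a = ȳ − b·x̄ = 36.667 − (-6.235347)·5.667 = 72.002713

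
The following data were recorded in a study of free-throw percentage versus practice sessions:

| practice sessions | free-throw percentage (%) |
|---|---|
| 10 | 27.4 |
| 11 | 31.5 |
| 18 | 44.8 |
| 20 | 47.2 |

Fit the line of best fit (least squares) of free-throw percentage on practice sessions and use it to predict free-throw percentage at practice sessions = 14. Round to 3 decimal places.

36.269

n = 4, Σx = 59, Σy = 150.9, Σxy = 2370.9, Σx² = 945
Sxx = Σx² − (Σx)²/n = 945 − 870.25 = 74.75
Sxy = Σxy − (Σx)(Σy)/n = 2370.9 − 2225.775 = 145.125
b = Sxy/Sxx = 145.125/74.75 = 1.941472
a = ȳ − b·x̄ = 37.725 − 1.941472·14.75 = 9.088294
ŷ(14) = a + b·14 = 9.088294 + 1.941472·14 = 36.268896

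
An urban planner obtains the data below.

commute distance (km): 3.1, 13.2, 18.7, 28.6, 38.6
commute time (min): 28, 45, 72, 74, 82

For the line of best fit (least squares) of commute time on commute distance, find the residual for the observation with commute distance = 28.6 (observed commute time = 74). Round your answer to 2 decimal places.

n = 5, Σx = 102.2, Σy = 301, Σxy = 7308.8, Σx² = 2841.46
Sxx = Σx² − (Σx)²/n = 2841.46 − 2088.968 = 752.492
Sxy = Σxy − (Σx)(Σy)/n = 7308.8 − 6152.44 = 1156.36
b = Sxy/Sxx = 1156.36/752.492 = 1.536707
a = ȳ − b·x̄ = 60.2 − 1.536707·20.44 = 28.789701
ŷ(28.6) = 28.789701 + 1.536707·28.6 = 72.739532
residual = y − ŷ = 74 − 72.739532 = 1.260468

1.26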